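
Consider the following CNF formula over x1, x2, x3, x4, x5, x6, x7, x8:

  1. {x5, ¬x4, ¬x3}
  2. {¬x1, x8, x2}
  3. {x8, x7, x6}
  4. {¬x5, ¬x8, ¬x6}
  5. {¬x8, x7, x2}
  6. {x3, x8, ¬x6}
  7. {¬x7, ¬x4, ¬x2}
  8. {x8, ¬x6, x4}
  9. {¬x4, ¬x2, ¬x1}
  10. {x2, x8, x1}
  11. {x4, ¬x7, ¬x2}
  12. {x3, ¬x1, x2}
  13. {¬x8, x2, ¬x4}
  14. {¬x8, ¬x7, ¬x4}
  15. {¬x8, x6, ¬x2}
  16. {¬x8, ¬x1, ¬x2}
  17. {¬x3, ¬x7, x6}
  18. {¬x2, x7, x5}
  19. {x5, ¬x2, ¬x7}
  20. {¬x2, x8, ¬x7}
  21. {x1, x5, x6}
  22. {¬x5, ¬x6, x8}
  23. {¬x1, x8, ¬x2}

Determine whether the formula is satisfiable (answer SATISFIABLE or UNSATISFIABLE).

SATISFIABLE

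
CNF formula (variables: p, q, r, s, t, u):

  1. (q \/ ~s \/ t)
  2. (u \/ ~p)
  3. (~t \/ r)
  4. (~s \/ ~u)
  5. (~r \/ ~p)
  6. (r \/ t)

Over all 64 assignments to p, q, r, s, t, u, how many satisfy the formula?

Split on r, then t.
  r=T, t=T: q free; 3 ways for (p,s,u) × 2^1 = 6.
  r=T, t=F: 5 of the 16 assignments to (p,q,s,u) work.
  r=F, t=T: a clause becomes empty — 0.
  r=F, t=F: a clause becomes empty — 0.
Total: 6 + 5 + 0 + 0 = 11.

11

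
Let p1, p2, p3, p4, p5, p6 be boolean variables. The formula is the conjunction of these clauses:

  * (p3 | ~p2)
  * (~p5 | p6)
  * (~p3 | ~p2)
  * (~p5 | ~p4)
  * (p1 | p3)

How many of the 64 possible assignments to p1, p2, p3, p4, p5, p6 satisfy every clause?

15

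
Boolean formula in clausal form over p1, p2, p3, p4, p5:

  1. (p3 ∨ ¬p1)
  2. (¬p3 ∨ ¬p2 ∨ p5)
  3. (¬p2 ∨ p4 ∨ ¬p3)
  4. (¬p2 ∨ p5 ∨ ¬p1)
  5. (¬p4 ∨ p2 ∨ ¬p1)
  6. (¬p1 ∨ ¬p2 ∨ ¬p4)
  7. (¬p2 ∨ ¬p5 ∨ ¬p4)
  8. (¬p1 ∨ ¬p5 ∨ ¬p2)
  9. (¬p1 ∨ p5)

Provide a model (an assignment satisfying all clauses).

p1=0, p2=0, p3=1, p4=0, p5=0

Check each clause:
  1. (¬p1 ∨ p3) — p3 is true.
  2. (¬p3 ∨ ¬p2 ∨ p5) — ¬p2 is true.
  3. (p4 ∨ ¬p2 ∨ ¬p3) — ¬p2 is true.
  4. (¬p2 ∨ ¬p1 ∨ p5) — ¬p2 is true.
  5. (¬p4 ∨ ¬p1 ∨ p2) — ¬p4 is true.
  6. (¬p2 ∨ ¬p1 ∨ ¬p4) — ¬p4 is true.
  7. (¬p5 ∨ ¬p4 ∨ ¬p2) — ¬p5 is true.
  8. (¬p1 ∨ ¬p2 ∨ ¬p5) — ¬p5 is true.
  9. (p5 ∨ ¬p1) — ¬p1 is true.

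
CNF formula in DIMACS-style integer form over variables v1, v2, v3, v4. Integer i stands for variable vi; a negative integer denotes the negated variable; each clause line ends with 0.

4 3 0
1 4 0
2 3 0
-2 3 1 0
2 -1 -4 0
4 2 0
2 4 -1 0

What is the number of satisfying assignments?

5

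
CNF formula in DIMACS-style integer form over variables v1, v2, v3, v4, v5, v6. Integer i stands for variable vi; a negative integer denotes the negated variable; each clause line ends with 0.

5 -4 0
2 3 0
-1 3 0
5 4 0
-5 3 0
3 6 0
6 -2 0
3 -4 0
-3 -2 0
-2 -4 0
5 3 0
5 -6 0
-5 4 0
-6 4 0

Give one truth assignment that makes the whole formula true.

Try v1 = True.
  then v3 is forced to True.
  then v2 is forced to False.
The remaining clauses are satisfied by v4 = True, v5 = True, v6 = True.
Every clause has at least one true literal under this assignment.

v1=T  v2=F  v3=T  v4=T  v5=T  v6=T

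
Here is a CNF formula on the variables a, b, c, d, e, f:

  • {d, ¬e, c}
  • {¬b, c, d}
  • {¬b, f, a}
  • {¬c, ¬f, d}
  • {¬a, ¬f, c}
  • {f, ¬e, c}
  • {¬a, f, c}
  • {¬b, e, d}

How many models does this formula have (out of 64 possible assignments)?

26

Split on c, then f.
  c=T, f=T: forces d=T; a, b, e free → 2^3 = 8.
  c=T, f=F: 11 of the 16 assignments to (a,b,d,e) work.
  c=F, f=T: 5 of the 16 assignments to (a,b,d,e) work.
  c=F, f=F: remaining (a,b,d,e) ∈ {(F,F,F,F); (F,F,T,F)} — 2.
Total: 8 + 11 + 5 + 2 = 26.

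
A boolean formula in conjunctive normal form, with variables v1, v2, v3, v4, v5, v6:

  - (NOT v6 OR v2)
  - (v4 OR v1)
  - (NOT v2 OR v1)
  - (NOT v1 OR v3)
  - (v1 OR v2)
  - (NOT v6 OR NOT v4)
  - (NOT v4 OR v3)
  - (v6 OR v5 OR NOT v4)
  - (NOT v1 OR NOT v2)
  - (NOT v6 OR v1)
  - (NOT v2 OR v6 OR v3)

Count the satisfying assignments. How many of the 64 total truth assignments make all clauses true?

3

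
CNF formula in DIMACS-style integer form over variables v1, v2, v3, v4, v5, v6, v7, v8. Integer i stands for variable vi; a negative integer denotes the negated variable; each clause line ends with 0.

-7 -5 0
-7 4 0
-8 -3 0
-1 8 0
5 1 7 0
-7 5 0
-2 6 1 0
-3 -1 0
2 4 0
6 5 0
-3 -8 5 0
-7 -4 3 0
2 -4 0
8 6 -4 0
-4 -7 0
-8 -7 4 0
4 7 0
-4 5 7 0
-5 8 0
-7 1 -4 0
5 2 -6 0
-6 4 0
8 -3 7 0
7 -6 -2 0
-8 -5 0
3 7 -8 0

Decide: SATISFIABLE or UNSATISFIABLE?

v7 = True:
  propagation gives v5=False; an empty clause results — contradiction.
v7 = False:
  propagation gives v4=True, v2=True, v5=True, v8=True; an empty clause results — contradiction.
Every branch closes, so no satisfying assignment exists.

UNSATISFIABLE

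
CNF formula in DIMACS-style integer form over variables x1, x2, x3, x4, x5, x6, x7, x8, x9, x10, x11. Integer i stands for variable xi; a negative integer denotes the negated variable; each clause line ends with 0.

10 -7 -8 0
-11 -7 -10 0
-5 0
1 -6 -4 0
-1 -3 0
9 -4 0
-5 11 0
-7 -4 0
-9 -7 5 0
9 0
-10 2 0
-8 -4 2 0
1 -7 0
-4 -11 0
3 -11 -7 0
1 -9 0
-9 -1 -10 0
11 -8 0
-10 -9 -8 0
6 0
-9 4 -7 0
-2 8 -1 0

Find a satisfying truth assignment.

Unit propagation: (NOT x5) forces x5 = False.
(x9) is a unit clause, so x9 = True.
Unit propagation: (NOT x7) forces x7 = False.
Unit propagation: (x1) forces x1 = True.
The clause (NOT x3) is unit: x3 must be False.
(NOT x10) is a unit clause, so x10 = False.
Unit propagation: (x6) forces x6 = True.
x4 occurs only negated in the remaining clauses — set x4 = False.
Branch on x2: take x2 = True.
  then x8 is forced to True.
  then x11 is forced to True.

x1=True, x2=True, x3=False, x4=False, x5=False, x6=True, x7=False, x8=True, x9=True, x10=False, x11=True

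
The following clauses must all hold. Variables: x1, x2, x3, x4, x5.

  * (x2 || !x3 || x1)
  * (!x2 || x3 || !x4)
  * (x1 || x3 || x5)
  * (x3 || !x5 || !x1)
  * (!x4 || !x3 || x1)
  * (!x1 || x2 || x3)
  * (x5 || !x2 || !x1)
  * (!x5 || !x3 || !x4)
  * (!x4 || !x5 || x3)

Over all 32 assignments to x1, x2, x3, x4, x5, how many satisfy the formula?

8

Split on x3, then x1.
  x3=1, x1=1: remaining (x2,x4,x5) ∈ {(0,0,0); (0,0,1); (0,1,0); (1,0,1)} — 4.
  x3=1, x1=0: remaining (x2,x4,x5) ∈ {(1,0,0); (1,0,1)} — 2.
  x3=0, x1=1: a clause becomes empty — 0.
  x3=0, x1=0: remaining (x2,x4,x5) ∈ {(0,0,1); (1,0,1)} — 2.
Total: 4 + 2 + 0 + 2 = 8.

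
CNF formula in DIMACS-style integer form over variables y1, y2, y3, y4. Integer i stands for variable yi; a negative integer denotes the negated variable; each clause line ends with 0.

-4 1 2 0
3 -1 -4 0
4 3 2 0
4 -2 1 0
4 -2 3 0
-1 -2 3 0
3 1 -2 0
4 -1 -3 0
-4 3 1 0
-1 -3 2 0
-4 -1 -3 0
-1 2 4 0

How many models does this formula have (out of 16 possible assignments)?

2

The models are:
  y1=F y2=F y3=T y4=F
  y1=F y2=T y3=T y4=T
Count: 2.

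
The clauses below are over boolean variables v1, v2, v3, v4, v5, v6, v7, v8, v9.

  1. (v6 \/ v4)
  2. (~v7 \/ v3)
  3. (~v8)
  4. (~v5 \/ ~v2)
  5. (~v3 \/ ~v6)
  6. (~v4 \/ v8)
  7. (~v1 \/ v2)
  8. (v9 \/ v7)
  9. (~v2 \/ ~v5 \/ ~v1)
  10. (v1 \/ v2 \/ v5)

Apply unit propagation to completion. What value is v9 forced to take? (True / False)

(~v8) is a unit clause: v8 = False.
(v8 \/ ~v4): since v8 = False, the clause reduces to (~v4). v4 = False.
(v6 \/ v4) with v4 = False leaves only v6, so v6 = True.
From (~v3 \/ ~v6) and v6 = True: v3 = False.
From (v3 \/ ~v7) and v3 = False: v7 = False.
From (v7 \/ v9) and v7 = False: v9 = True.

True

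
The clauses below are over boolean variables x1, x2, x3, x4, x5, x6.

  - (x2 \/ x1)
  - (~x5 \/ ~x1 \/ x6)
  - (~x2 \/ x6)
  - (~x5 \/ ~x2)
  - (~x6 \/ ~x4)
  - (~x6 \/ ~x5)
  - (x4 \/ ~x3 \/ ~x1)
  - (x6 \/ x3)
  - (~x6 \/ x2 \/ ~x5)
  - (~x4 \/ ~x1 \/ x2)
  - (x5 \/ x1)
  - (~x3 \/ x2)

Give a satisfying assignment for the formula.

Branch on x1: take x1 = True.
The remaining clauses are satisfied by x2 = False, x3 = False, x4 = False, x5 = False, x6 = True.
Every clause has at least one true literal under this assignment.

x1 = T, x2 = F, x3 = F, x4 = F, x5 = F, x6 = T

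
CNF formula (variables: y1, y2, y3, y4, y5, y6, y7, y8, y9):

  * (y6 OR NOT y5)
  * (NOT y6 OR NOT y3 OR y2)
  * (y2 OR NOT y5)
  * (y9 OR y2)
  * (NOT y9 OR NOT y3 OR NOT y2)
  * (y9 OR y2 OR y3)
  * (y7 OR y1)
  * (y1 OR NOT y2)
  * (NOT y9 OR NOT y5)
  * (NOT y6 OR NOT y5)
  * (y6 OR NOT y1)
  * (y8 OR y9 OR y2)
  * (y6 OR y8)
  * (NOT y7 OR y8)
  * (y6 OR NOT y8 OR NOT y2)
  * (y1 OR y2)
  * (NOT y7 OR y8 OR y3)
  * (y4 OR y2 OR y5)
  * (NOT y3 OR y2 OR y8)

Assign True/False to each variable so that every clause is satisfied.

y1=T, y2=T, y3=F, y4=T, y5=F, y6=T, y7=F, y8=T, y9=T

y4 occurs only positively in the remaining clauses — set y4 = True.
Branch on y1: take y1 = True.
  then y6 is forced to True.
  then y5 is forced to False.
Try y2 = True.
The remaining clauses are satisfied by y3 = False, y7 = False, y8 = True, y9 = True.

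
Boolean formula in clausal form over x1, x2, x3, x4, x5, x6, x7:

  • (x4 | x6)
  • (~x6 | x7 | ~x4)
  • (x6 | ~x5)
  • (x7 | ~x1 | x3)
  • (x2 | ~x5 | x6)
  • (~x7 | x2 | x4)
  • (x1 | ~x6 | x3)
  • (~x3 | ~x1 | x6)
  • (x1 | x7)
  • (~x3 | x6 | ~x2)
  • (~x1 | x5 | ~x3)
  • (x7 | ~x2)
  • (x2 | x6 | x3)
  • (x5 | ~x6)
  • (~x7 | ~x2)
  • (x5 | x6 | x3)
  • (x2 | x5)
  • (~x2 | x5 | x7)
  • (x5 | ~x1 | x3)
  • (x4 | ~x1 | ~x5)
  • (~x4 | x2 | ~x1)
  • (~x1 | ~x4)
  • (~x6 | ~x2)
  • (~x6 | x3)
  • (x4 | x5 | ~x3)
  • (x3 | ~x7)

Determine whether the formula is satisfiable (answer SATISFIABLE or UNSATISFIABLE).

SATISFIABLE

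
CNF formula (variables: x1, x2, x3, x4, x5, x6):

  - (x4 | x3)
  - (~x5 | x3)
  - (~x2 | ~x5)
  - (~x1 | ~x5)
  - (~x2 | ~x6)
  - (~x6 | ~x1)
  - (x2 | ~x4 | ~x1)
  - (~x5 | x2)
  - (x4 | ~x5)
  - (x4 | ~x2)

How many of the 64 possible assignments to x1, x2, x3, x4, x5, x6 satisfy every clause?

Case analysis on x2 and x5:
  x2=1, x5=1: a clause becomes empty — 0.
  x2=1, x5=0: remaining (x1,x3,x4,x6) ∈ {(0,0,1,0); (0,1,1,0); (1,0,1,0); (1,1,1,0)} — 4.
  x2=0, x5=1: a clause becomes empty — 0.
  x2=0, x5=0: 7 of the 16 assignments to (x1,x3,x4,x6) work.
Total: 0 + 4 + 0 + 7 = 11.

11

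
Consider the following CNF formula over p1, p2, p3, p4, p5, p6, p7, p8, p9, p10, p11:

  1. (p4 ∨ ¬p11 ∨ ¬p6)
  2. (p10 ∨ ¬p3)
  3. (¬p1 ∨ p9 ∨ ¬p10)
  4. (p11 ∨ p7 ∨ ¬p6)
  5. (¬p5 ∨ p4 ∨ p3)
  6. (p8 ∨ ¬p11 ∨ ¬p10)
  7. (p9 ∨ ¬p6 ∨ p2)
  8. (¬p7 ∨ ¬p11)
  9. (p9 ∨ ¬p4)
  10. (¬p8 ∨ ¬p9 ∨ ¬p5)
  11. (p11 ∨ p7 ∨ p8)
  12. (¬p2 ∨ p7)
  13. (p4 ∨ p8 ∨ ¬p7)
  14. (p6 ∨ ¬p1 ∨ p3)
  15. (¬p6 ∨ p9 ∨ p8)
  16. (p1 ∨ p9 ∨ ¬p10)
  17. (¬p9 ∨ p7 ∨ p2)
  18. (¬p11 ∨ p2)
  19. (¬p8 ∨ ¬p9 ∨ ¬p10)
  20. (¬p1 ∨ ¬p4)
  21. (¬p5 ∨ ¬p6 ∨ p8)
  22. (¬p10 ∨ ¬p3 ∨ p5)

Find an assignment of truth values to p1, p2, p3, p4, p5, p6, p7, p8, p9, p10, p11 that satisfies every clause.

p1=F, p2=F, p3=F, p4=F, p5=F, p6=T, p7=T, p8=T, p9=T, p10=F, p11=F

Check each clause:
  1. (¬p6 ∨ ¬p11 ∨ p4) — ¬p11 is true.
  2. (¬p3 ∨ p10) — ¬p3 is true.
  3. (p9 ∨ ¬p10 ∨ ¬p1) — p9 is true.
  4. (p7 ∨ p11 ∨ ¬p6) — p7 is true.
  5. (p4 ∨ p3 ∨ ¬p5) — ¬p5 is true.
  6. (¬p11 ∨ ¬p10 ∨ p8) — p8 is true.
  7. (¬p6 ∨ p2 ∨ p9) — p9 is true.
  8. (¬p11 ∨ ¬p7) — ¬p11 is true.
  9. (p9 ∨ ¬p4) — p9 is true.
  10. (¬p8 ∨ ¬p9 ∨ ¬p5) — ¬p5 is true.
  11. (p7 ∨ p8 ∨ p11) — p8 is true.
  12. (¬p2 ∨ p7) — ¬p2 is true.
  13. (¬p7 ∨ p8 ∨ p4) — p8 is true.
  14. (¬p1 ∨ p6 ∨ p3) — ¬p1 is true.
  15. (p8 ∨ ¬p6 ∨ p9) — p8 is true.
  16. (p9 ∨ p1 ∨ ¬p10) — p9 is true.
  17. (p2 ∨ ¬p9 ∨ p7) — p7 is true.
  18. (¬p11 ∨ p2) — ¬p11 is true.
  19. (¬p9 ∨ ¬p10 ∨ ¬p8) — ¬p10 is true.
  20. (¬p4 ∨ ¬p1) — ¬p4 is true.
  21. (p8 ∨ ¬p5 ∨ ¬p6) — p8 is true.
  22. (p5 ∨ ¬p10 ∨ ¬p3) — ¬p3 is true.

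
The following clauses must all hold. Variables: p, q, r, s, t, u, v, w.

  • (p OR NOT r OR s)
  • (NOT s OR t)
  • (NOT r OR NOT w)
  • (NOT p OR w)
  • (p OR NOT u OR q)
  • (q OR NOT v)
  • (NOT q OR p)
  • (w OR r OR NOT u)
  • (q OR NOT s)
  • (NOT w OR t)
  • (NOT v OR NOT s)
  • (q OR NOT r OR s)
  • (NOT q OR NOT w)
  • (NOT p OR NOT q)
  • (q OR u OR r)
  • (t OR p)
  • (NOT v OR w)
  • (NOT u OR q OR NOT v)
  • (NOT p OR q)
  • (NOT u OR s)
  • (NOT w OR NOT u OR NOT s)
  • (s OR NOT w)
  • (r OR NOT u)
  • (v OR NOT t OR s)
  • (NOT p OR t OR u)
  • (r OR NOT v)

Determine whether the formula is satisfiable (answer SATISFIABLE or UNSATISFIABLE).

q = True:
  propagation gives p=True; an empty clause results — contradiction.
q = False:
  propagation gives v=False, s=False, r=False, u=True; an empty clause results — contradiction.
Every branch closes, so no satisfying assignment exists.

UNSATISFIABLE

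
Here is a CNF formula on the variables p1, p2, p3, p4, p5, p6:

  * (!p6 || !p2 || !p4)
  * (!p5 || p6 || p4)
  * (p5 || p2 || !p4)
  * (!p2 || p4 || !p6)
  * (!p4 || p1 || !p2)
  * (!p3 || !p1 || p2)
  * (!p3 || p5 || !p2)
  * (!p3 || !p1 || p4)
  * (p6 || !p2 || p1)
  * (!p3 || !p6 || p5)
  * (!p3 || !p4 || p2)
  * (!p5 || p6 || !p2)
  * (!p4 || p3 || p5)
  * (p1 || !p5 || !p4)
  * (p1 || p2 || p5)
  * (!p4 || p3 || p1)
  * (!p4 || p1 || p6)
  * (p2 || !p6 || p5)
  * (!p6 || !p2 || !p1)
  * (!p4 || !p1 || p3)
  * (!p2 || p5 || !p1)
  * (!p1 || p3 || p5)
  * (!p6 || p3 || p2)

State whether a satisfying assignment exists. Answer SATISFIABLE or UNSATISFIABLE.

SATISFIABLE

Try p1 = False.
Branch on p2: take p2 = False.
  then p5 is forced to True.
  then p4 is forced to False.
  then p6 is forced to True.
  then p3 is forced to True.
So p1=F, p2=F, p3=T, p4=F, p5=T, p6=T is a satisfying assignment.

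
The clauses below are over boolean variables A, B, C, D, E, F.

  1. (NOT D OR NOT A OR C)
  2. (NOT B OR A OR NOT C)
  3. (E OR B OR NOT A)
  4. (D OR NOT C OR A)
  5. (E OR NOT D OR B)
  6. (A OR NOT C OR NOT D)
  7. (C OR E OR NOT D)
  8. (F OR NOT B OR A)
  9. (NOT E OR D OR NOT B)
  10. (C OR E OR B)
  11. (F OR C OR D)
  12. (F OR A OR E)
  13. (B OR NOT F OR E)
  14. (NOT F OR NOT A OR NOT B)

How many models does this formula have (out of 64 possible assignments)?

Case analysis on A and B:
  A=T, B=T: remaining (C,D,E,F) ∈ {(T,F,F,F); (T,T,F,F); (T,T,T,F)} — 3.
  A=T, B=F: 5 of the 16 assignments to (C,D,E,F) work.
  A=F, B=T: remaining (C,D,E,F) ∈ {(F,F,F,T); (F,T,T,T)} — 2.
  A=F, B=F: remaining (C,D,E,F) ∈ {(F,F,T,T); (F,T,T,F); (F,T,T,T)} — 3.
Total: 3 + 5 + 2 + 3 = 13.

13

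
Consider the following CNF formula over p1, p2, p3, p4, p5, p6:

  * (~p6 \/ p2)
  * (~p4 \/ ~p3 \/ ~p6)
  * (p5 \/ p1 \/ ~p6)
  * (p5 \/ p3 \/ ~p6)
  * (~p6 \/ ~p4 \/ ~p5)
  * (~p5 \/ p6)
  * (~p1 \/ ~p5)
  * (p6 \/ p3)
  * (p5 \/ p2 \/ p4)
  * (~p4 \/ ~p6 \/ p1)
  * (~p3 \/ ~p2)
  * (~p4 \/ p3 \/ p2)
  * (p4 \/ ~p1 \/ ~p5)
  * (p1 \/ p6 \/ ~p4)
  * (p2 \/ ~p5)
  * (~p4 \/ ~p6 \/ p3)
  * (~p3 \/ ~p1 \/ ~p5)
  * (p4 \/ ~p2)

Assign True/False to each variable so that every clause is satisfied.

p1=T, p2=F, p3=T, p4=T, p5=F, p6=F

Set p1 = True and propagate.
  then p5 is forced to False.
For the remaining variables, p2 = False, p3 = True, p4 = True, p6 = False works.
Every clause has at least one true literal under this assignment.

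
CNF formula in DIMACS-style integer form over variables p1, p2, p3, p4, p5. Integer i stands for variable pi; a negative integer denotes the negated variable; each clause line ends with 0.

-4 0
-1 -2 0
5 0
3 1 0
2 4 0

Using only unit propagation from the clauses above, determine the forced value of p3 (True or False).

Unit clause (!p4) sets p4 = False.
(p5) is a unit clause: p5 = True.
(p2 || p4) with p4 = False leaves only p2, so p2 = True.
In (!p2 || !p1), !p2 is now false; !p1 must hold, so p1 = False.
In (p1 || p3), p1 is now false; p3 must hold, so p3 = True.

True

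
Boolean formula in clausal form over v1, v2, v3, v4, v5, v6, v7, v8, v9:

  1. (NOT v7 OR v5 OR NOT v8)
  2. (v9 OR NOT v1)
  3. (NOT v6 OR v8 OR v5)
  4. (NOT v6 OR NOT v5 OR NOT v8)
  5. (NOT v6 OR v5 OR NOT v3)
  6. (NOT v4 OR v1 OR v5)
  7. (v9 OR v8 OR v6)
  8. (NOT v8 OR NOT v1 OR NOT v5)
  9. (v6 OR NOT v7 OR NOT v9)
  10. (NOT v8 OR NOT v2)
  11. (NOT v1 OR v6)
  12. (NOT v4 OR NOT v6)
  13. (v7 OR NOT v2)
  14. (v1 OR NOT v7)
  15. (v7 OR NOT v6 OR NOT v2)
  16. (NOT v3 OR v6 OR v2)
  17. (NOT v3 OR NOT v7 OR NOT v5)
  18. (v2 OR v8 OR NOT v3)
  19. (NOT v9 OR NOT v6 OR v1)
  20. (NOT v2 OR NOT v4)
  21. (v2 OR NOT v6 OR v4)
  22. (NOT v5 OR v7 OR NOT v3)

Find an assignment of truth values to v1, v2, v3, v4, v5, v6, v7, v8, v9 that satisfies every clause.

v1 = False, v2 = False, v3 = False, v4 = True, v5 = True, v6 = False, v7 = False, v8 = True, v9 = True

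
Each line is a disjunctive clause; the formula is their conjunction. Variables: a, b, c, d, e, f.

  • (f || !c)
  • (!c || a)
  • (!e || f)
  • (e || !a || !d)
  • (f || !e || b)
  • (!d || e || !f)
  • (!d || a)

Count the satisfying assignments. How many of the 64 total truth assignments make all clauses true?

20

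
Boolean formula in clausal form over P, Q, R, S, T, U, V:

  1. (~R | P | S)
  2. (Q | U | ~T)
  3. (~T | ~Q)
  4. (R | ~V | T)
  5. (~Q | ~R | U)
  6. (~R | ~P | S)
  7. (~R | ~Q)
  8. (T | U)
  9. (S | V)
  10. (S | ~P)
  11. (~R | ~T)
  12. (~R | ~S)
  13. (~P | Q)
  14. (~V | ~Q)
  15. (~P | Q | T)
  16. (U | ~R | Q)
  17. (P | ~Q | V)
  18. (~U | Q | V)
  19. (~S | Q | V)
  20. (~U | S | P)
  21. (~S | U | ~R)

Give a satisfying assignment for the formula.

P=False, Q=False, R=False, S=True, T=True, U=True, V=True

Set P = False and propagate.
Branch on Q: take Q = False.
Try R = False.
For the remaining variables, S = True, T = True, U = True, V = True works.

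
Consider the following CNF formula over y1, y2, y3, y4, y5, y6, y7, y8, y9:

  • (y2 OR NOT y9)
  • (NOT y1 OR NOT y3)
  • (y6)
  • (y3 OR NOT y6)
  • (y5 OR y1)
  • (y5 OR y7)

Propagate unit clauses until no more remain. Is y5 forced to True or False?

(y6) is a unit clause: y6 = True.
In (NOT y6 OR y3), NOT y6 is now false; y3 must hold, so y3 = True.
(NOT y1 OR NOT y3): since y3 = True, the clause reduces to (NOT y1). y1 = False.
(y5 OR y1): since y1 = False, the clause reduces to (y5). y5 = True.

True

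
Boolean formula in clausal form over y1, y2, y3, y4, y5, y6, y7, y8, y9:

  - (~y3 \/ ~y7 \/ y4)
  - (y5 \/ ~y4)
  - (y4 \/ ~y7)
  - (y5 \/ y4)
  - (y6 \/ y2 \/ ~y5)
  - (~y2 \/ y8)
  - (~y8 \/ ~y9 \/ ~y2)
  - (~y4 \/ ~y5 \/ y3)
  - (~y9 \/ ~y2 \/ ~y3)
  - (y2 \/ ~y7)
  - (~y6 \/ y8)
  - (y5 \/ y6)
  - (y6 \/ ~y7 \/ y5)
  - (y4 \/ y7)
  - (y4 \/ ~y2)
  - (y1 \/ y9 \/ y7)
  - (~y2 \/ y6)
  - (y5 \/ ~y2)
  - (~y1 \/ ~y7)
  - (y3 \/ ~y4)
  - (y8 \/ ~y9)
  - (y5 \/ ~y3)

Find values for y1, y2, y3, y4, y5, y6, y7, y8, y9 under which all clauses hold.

y1=True  y2=True  y3=True  y4=True  y5=True  y6=True  y7=False  y8=True  y9=False

Try y1 = True.
  then y7 is forced to False.
  then y4 is forced to True.
  then y5 is forced to True.
  then y3 is forced to True.
Branch on y2: take y2 = True.
  then y8 is forced to True.
  then y9 is forced to False.
  then y6 is forced to True.
Every clause has at least one true literal under this assignment.
Check each clause:
  1. (y4 \/ ~y3 \/ ~y7) — ~y7 is true.
  2. (~y4 \/ y5) — y5 is true.
  3. (~y7 \/ y4) — ~y7 is true.
  4. (y5 \/ y4) — y4 is true.
  5. (y2 \/ y6 \/ ~y5) — y2 is true.
  6. (y8 \/ ~y2) — y8 is true.
  7. (~y2 \/ ~y9 \/ ~y8) — ~y9 is true.
  8. (~y5 \/ y3 \/ ~y4) — y3 is true.
  9. (~y3 \/ ~y2 \/ ~y9) — ~y9 is true.
  10. (~y7 \/ y2) — ~y7 is true.
  11. (~y6 \/ y8) — y8 is true.
  12. (y6 \/ y5) — y5 is true.
  13. (~y7 \/ y5 \/ y6) — ~y7 is true.
  14. (y7 \/ y4) — y4 is true.
  15. (~y2 \/ y4) — y4 is true.
  16. (y7 \/ y9 \/ y1) — y1 is true.
  17. (y6 \/ ~y2) — y6 is true.
  18. (y5 \/ ~y2) — y5 is true.
  19. (~y1 \/ ~y7) — ~y7 is true.
  20. (y3 \/ ~y4) — y3 is true.
  21. (~y9 \/ y8) — y8 is true.
  22. (y5 \/ ~y3) — y5 is true.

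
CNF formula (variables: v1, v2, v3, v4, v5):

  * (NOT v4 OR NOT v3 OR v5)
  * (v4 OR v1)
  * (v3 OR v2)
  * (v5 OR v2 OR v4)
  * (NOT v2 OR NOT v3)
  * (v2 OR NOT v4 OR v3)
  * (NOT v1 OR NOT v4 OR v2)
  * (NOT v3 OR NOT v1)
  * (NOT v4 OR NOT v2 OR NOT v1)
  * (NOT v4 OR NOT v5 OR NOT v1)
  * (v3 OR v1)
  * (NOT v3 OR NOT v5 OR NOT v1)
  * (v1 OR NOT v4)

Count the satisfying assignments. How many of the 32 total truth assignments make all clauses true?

2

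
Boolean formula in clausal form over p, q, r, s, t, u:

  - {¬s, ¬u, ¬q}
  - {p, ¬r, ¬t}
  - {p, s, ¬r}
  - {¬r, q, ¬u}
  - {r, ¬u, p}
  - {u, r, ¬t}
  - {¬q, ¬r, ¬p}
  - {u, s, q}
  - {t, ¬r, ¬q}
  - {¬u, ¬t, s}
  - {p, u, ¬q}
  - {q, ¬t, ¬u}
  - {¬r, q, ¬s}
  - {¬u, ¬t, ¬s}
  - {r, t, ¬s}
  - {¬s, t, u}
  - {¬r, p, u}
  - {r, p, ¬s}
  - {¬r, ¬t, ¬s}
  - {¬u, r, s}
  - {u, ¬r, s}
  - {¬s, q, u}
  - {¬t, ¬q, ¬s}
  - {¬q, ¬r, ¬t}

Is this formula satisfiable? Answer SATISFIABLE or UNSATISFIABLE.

Branch on p: take p = True.
Try q = True.
  then r is forced to False.
Set s = False and propagate.
  then u is forced to False.
  then t is forced to False.
So p = T, q = T, r = F, s = F, t = F, u = F is a satisfying assignment.

SATISFIABLE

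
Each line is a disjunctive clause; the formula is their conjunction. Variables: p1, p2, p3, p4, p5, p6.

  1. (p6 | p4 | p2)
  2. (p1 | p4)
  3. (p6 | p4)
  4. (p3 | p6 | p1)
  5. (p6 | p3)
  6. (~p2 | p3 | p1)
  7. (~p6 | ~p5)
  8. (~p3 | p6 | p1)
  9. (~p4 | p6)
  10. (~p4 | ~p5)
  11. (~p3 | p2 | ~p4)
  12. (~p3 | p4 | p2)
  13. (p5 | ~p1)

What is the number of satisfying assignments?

2

Satisfying assignments:
  p1=0 p2=0 p3=0 p4=1 p5=0 p6=1
  p1=0 p2=1 p3=1 p4=1 p5=0 p6=1
That's 2 in total.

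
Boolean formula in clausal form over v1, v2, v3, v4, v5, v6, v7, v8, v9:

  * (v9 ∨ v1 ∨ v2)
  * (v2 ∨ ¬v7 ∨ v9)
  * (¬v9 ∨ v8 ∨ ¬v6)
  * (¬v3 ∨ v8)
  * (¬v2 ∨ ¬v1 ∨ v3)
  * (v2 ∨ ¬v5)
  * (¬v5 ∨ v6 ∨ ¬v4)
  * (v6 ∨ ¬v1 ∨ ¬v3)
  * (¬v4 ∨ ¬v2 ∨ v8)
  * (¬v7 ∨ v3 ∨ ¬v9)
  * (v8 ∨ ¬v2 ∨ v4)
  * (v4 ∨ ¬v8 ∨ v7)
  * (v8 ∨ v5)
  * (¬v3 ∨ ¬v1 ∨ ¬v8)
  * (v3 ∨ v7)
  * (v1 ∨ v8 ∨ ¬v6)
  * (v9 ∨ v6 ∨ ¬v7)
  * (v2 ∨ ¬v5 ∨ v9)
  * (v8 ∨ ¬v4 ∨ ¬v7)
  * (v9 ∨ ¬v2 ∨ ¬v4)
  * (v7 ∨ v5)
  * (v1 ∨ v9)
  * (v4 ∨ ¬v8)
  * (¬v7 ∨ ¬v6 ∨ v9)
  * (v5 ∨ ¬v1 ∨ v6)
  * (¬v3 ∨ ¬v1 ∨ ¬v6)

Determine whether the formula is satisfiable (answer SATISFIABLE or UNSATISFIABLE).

Try v1 = False.
  then v9 is forced to True.
Set v2 = False and propagate.
  then v5 is forced to False.
  then v8 is forced to True.
  then v7 is forced to True.
  then v3 is forced to True.
  then v4 is forced to True.
v6 is now unconstrained; take v6 = True.
So v1=0, v2=0, v3=1, v4=1, v5=0, v6=1, v7=1, v8=1, v9=1 is a satisfying assignment.

SATISFIABLE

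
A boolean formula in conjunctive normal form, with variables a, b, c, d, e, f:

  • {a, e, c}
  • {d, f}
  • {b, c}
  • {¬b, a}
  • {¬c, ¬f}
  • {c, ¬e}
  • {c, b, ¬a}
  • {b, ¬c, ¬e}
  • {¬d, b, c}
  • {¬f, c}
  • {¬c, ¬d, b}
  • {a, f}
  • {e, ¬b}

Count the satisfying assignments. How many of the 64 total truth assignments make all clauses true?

1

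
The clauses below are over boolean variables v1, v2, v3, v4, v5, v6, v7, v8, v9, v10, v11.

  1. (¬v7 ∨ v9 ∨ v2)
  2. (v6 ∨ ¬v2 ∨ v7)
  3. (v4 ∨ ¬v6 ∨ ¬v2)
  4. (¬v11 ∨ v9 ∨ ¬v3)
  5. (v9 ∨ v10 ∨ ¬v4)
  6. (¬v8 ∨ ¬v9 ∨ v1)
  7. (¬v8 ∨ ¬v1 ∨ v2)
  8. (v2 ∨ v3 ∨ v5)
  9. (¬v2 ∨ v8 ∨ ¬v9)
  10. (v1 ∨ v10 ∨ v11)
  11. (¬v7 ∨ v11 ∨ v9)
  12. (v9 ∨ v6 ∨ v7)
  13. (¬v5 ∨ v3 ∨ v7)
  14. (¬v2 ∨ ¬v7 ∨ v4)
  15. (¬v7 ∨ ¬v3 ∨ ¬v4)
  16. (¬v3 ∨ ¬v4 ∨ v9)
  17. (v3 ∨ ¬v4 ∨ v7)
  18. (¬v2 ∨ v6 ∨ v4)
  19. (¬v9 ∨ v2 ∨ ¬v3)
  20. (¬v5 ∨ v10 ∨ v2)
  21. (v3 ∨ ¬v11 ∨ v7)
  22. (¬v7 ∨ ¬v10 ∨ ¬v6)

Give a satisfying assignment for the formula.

v1=1, v2=1, v3=0, v4=1, v5=0, v6=0, v7=1, v8=1, v9=1, v10=0, v11=0

Set v1 = True and propagate.
The remaining clauses are satisfied by v2 = True, v3 = False, v4 = True, v5 = False, v6 = False, v7 = True, v8 = True, v9 = True, v10 = False, v11 = False.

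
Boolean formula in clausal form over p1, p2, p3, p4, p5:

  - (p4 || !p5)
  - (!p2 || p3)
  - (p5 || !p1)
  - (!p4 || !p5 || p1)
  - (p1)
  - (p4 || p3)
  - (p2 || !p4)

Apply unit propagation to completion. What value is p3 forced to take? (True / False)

(p1) stands alone — p1 = True.
(p5 || !p1) with p1 = True leaves only p5, so p5 = True.
From (p4 || !p5) and p5 = True: p4 = True.
(p2 || !p4): since p4 = True, the clause reduces to (p2). p2 = True.
(!p2 || p3) with p2 = True leaves only p3, so p3 = True.

True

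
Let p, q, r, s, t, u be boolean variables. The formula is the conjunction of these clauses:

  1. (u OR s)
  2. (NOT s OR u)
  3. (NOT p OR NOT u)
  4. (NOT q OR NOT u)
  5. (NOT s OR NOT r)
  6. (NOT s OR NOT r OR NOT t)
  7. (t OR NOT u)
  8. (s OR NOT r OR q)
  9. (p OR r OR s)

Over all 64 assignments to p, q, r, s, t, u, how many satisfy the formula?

1

Satisfying assignments:
  p=0 q=0 r=0 s=1 t=1 u=1
Count: 1.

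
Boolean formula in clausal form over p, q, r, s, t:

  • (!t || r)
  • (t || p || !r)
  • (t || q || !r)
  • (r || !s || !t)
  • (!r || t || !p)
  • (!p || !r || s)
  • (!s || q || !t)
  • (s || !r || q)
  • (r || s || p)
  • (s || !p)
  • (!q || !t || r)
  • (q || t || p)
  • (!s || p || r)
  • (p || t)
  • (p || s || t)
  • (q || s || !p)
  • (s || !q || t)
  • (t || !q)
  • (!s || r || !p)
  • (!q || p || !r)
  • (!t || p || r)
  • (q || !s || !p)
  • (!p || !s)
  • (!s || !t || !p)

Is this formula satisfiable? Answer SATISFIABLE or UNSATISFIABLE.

UNSATISFIABLE

p = True:
  propagation gives s=True; an empty clause results — contradiction.
p = False:
  propagation gives t=True, r=True, q=False, s=False; an empty clause results — contradiction.
Every branch closes, so no satisfying assignment exists.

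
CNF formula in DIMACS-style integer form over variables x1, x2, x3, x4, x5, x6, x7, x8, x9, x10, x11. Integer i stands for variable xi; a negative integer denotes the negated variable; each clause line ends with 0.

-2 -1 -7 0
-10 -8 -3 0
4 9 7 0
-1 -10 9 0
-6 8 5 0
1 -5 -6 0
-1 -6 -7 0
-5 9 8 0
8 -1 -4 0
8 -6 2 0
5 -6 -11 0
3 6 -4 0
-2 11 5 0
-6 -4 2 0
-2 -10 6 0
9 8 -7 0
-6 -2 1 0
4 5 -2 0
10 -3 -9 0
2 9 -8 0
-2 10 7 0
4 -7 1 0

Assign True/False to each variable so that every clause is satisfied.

x1=T, x2=T, x3=F, x4=F, x5=T, x6=T, x7=F, x8=F, x9=T, x10=T, x11=F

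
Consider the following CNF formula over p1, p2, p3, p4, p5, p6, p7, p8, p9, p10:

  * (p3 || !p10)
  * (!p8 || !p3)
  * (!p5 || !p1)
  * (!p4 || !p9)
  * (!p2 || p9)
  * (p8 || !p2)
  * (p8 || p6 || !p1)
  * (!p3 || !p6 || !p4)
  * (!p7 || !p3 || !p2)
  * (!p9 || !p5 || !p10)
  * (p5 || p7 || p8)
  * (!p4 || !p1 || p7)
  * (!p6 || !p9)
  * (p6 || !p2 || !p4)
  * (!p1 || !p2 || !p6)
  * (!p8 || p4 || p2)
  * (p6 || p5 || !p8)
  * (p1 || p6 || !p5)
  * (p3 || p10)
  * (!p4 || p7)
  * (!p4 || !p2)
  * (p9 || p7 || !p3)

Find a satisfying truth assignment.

Try p1 = True.
  then p5 is forced to False.
For the remaining variables, p2 = False, p3 = True, p4 = False, p6 = True, p7 = True, p8 = False, p9 = False, p10 = True works.
Every clause has at least one true literal under this assignment.
Check each clause:
  1. (!p10 || p3) — p3 is true.
  2. (!p8 || !p3) — !p8 is true.
  3. (!p5 || !p1) — !p5 is true.
  4. (!p4 || !p9) — !p4 is true.
  5. (p9 || !p2) — !p2 is true.
  6. (!p2 || p8) — !p2 is true.
  7. (!p1 || p6 || p8) — p6 is true.
  8. (!p3 || !p6 || !p4) — !p4 is true.
  9. (!p3 || !p2 || !p7) — !p2 is true.
  10. (!p10 || !p9 || !p5) — !p5 is true.
  11. (p5 || p8 || p7) — p7 is true.
  12. (!p4 || p7 || !p1) — !p4 is true.
  13. (!p6 || !p9) — !p9 is true.
  14. (!p4 || p6 || !p2) — !p4 is true.
  15. (!p1 || !p6 || !p2) — !p2 is true.
  16. (p2 || p4 || !p8) — !p8 is true.
  17. (!p8 || p6 || p5) — !p8 is true.
  18. (p1 || !p5 || p6) — p1 is true.
  19. (p10 || p3) — p10 is true.
  20. (!p4 || p7) — !p4 is true.
  21. (!p2 || !p4) — !p4 is true.
  22. (!p3 || p7 || p9) — p7 is true.

p1=True, p2=False, p3=True, p4=False, p5=False, p6=True, p7=True, p8=False, p9=False, p10=True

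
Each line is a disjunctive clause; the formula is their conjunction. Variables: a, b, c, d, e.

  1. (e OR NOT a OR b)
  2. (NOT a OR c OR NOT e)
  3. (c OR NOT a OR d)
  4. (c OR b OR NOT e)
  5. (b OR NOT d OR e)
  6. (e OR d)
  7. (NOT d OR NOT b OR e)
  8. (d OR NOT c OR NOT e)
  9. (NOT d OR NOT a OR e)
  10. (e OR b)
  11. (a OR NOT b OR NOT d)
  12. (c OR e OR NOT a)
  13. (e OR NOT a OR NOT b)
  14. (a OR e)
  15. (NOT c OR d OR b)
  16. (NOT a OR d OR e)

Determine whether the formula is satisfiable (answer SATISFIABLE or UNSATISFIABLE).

Set a = True and propagate.
Set b = True and propagate.
  then e is forced to True.
  then c is forced to True.
  then d is forced to True.
So a = T, b = T, c = T, d = T, e = T is a satisfying assignment.

SATISFIABLE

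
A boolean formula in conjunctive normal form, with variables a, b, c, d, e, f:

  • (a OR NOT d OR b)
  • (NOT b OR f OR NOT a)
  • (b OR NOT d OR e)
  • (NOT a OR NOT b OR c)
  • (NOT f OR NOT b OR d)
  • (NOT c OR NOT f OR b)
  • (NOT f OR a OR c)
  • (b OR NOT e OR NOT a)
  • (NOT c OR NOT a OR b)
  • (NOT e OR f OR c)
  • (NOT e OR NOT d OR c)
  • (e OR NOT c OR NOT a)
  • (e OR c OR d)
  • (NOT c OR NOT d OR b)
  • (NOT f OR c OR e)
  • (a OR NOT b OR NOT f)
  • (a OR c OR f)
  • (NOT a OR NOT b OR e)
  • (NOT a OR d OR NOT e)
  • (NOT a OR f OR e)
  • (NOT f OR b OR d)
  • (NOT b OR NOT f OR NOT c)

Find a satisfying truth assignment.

a=F, b=F, c=T, d=F, e=T, f=F

Set a = False and propagate.
Set b = False and propagate.
  then d is forced to False.
  then f is forced to False.
  then c is forced to True.
e is now unconstrained; take e = True.
Check each clause:
  1. (b OR a OR NOT d) — NOT d is true.
  2. (NOT b OR NOT a OR f) — NOT a is true.
  3. (e OR NOT d OR b) — NOT d is true.
  4. (NOT b OR c OR NOT a) — c is true.
  5. (NOT b OR NOT f OR d) — NOT f is true.
  6. (NOT f OR b OR NOT c) — NOT f is true.
  7. (NOT f OR c OR a) — NOT f is true.
  8. (b OR NOT a OR NOT e) — NOT a is true.
  9. (b OR NOT c OR NOT a) — NOT a is true.
  10. (f OR NOT e OR c) — c is true.
  11. (NOT d OR NOT e OR c) — c is true.
  12. (NOT c OR e OR NOT a) — e is true.
  13. (d OR c OR e) — c is true.
  14. (NOT d OR b OR NOT c) — NOT d is true.
  15. (NOT f OR c OR e) — NOT f is true.
  16. (NOT b OR a OR NOT f) — NOT f is true.
  17. (a OR c OR f) — c is true.
  18. (NOT a OR NOT b OR e) — e is true.
  19. (NOT a OR d OR NOT e) — NOT a is true.
  20. (e OR f OR NOT a) — e is true.
  21. (b OR d OR NOT f) — NOT f is true.
  22. (NOT c OR NOT b OR NOT f) — NOT f is true.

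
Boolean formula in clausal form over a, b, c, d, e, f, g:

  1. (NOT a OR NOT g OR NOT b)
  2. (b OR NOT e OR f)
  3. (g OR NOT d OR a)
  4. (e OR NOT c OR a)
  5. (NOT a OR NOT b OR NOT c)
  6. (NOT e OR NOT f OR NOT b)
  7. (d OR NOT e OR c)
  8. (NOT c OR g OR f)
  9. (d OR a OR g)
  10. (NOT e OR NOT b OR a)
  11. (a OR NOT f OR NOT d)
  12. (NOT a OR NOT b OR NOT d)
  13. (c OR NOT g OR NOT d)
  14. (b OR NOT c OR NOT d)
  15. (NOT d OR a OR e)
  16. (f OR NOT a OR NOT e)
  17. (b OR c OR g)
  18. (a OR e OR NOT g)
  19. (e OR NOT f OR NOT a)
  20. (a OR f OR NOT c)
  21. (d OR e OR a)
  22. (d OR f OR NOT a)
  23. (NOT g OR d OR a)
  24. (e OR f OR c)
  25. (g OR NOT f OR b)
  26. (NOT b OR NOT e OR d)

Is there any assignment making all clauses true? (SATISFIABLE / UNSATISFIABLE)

SATISFIABLE

Set a = True and propagate.
Branch on b: take b = False.
Branch on c: take c = True.
  then d is forced to False.
  then f is forced to True.
  then e is forced to True.
  then g is forced to True.
So a = 1  b = 0  c = 1  d = 0  e = 1  f = 1  g = 1 is a satisfying assignment.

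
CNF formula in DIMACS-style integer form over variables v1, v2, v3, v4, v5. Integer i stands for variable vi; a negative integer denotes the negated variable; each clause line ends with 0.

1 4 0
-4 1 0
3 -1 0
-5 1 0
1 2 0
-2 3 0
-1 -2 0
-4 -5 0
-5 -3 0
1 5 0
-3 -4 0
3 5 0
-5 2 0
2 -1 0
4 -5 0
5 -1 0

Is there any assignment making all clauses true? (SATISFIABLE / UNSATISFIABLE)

v1 = True:
  propagation gives v3=True, v2=False; an empty clause results — contradiction.
v1 = False:
  propagation gives v4=True; an empty clause results — contradiction.
Every branch closes, so no satisfying assignment exists.

UNSATISFIABLE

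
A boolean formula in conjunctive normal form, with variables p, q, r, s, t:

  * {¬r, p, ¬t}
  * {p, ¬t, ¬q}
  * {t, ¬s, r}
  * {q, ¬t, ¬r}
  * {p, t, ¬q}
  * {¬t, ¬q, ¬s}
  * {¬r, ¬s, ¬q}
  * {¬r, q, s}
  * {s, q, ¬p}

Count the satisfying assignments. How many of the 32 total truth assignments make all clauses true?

Case analysis on q and t:
  q=T, t=T: remaining (p,r,s) ∈ {(T,F,F); (T,T,F)} — 2.
  q=T, t=F: remaining (p,r,s) ∈ {(T,F,F); (T,T,F)} — 2.
  q=F, t=T: remaining (p,r,s) ∈ {(F,F,F); (F,F,T); (T,F,T)} — 3.
  q=F, t=F: remaining (p,r,s) ∈ {(F,F,F); (F,T,T); (T,T,T)} — 3.
Total: 2 + 2 + 3 + 3 = 10.

10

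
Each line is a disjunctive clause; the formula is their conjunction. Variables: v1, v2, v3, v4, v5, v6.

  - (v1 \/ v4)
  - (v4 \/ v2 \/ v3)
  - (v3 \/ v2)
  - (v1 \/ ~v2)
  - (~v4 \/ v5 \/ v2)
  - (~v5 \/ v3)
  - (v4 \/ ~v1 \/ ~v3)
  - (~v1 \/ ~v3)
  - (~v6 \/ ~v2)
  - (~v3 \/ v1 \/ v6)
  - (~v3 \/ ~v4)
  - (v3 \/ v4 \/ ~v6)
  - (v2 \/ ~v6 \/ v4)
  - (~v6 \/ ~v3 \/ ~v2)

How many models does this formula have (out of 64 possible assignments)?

The models are:
  v1=T v2=T v3=F v4=F v5=F v6=F
  v1=T v2=T v3=F v4=T v5=F v6=F
That's 2 in total.

2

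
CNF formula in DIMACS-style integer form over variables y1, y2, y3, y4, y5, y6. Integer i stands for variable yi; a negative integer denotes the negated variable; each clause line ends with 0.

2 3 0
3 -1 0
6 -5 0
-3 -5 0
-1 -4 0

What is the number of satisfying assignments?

Case analysis on y3 and y1:
  y3=T, y1=T: remaining (y2,y4,y5,y6) ∈ {(F,F,F,F); (F,F,F,T); (T,F,F,F); (T,F,F,T)} — 4.
  y3=T, y1=F: forces y5=F; y2, y4, y6 free → 2^3 = 8.
  y3=F, y1=T: a clause becomes empty — 0.
  y3=F, y1=F: y4 free; 3 ways for (y2,y5,y6) × 2^1 = 6.
Total: 4 + 8 + 0 + 6 = 18.

18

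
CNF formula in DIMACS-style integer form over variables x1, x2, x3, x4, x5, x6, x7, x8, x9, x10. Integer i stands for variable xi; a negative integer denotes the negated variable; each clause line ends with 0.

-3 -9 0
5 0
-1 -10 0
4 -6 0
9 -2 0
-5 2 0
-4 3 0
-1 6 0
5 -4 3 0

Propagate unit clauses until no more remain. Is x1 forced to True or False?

(x5) is a unit clause: x5 = True.
In (x2 ∨ ¬x5), ¬x5 is now false; x2 must hold, so x2 = True.
(x9 ∨ ¬x2): since x2 = True, the clause reduces to (x9). x9 = True.
(¬x3 ∨ ¬x9): since x9 = True, the clause reduces to (¬x3). x3 = False.
In (x3 ∨ ¬x4), x3 is now false; ¬x4 must hold, so x4 = False.
In (¬x6 ∨ x4), x4 is now false; ¬x6 must hold, so x6 = False.
From (x6 ∨ ¬x1) and x6 = False: x1 = False.

False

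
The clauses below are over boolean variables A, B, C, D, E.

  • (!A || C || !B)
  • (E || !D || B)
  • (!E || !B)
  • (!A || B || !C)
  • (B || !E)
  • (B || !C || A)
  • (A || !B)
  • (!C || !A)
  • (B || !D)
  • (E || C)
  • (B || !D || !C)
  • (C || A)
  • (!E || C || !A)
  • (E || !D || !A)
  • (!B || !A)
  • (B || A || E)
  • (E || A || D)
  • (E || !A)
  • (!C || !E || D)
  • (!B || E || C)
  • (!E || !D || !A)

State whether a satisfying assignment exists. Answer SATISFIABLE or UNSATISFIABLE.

A = True:
  propagation gives C=False, B=False, E=False; an empty clause results — contradiction.
A = False:
  propagation gives B=False, E=False; an empty clause results — contradiction.
Every branch closes, so no satisfying assignment exists.

UNSATISFIABLE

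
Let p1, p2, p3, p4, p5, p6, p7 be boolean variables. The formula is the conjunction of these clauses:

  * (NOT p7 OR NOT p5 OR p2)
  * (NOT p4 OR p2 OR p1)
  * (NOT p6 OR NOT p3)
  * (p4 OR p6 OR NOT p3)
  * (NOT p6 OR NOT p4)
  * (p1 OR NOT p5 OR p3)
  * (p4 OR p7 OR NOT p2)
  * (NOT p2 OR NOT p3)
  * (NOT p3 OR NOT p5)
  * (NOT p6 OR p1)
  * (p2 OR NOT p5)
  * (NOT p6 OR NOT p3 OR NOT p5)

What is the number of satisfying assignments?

21

Split on p3, then p2.
  p3=T, p2=T: a clause becomes empty — 0.
  p3=T, p2=F: remaining (p1,p4,p5,p6,p7) ∈ {(T,T,F,F,F); (T,T,F,F,T)} — 2.
  p3=F, p2=T: 11 of the 32 assignments to (p1,p4,p5,p6,p7) work.
  p3=F, p2=F: p7 free; 4 ways for (p1,p4,p5,p6) × 2^1 = 8.
Total: 0 + 2 + 11 + 8 = 21.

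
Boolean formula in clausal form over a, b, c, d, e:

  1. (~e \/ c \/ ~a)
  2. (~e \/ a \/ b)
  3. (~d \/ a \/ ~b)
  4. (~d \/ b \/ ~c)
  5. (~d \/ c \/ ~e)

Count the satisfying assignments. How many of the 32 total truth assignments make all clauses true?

17

Case analysis on a and b:
  a=1, b=1: d free; 3 ways for (c,e) × 2^1 = 6.
  a=1, b=0: remaining (c,d,e) ∈ {(0,0,0); (0,1,0); (1,0,0); (1,0,1)} — 4.
  a=0, b=1: remaining (c,d,e) ∈ {(0,0,0); (0,0,1); (1,0,0); (1,0,1)} — 4.
  a=0, b=0: remaining (c,d,e) ∈ {(0,0,0); (0,1,0); (1,0,0)} — 3.
Total: 6 + 4 + 4 + 3 = 17.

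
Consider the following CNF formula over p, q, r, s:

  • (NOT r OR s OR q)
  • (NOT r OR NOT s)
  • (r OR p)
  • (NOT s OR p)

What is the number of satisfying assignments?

Satisfying assignments:
  p=F q=T r=T s=F
  p=T q=F r=F s=F
  p=T q=F r=F s=T
  p=T q=T r=F s=F
  p=T q=T r=F s=T
  p=T q=T r=T s=F
Count: 6.

6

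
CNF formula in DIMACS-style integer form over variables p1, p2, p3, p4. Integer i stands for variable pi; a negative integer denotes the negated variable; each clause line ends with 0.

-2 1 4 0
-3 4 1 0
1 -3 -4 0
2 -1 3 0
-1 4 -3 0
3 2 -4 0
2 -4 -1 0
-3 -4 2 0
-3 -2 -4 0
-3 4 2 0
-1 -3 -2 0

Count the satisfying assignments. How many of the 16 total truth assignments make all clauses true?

4

Satisfying assignments:
  p1=F p2=F p3=F p4=F
  p1=F p2=T p3=F p4=T
  p1=T p2=T p3=F p4=F
  p1=T p2=T p3=F p4=T
Count: 4.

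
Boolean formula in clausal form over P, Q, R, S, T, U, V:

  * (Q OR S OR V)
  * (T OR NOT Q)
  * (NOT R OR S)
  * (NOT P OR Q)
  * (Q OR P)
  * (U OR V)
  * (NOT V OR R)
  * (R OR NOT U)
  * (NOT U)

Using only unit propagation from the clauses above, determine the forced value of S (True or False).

True

(NOT U) is a unit clause: U = False.
From (U OR V) and U = False: V = True.
(NOT V OR R): since V = True, the clause reduces to (R). R = True.
From (S OR NOT R) and R = True: S = True.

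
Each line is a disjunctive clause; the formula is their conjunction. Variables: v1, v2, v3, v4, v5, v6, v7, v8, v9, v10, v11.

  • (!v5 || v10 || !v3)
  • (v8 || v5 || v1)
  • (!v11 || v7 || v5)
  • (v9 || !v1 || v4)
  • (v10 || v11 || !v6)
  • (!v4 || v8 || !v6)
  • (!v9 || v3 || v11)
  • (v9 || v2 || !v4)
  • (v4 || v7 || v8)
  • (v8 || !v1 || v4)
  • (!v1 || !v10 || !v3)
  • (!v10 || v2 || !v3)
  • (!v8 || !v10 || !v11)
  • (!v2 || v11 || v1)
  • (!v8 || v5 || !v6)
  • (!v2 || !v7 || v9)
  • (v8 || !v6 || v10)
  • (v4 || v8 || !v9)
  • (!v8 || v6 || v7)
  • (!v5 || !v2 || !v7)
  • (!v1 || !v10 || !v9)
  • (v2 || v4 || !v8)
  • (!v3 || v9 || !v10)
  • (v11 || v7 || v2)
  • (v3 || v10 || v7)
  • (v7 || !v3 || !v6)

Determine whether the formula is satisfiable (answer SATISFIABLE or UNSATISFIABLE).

SATISFIABLE

Try v1 = False.
Try v2 = False.
The remaining clauses are satisfied by v3 = False, v4 = False, v5 = True, v6 = True, v7 = True, v8 = False, v9 = False, v10 = True, v11 = False.
Every clause has at least one true literal under this assignment.
So v1=F, v2=F, v3=F, v4=F, v5=T, v6=T, v7=T, v8=F, v9=F, v10=T, v11=F is a satisfying assignment.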